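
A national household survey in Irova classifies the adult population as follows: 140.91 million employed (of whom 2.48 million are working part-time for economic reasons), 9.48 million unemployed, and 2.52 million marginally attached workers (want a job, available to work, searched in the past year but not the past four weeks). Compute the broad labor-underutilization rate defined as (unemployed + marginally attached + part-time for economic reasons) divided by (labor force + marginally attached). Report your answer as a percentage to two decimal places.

Labor force = 140.91 + 9.48 = 150.39 million.
Numerator = 9.48 + 2.52 + 2.48 = 14.48 million.
Denominator = 150.39 + 2.52 = 152.91 million.
Broad rate = 14.48 / 152.91 = 9.47%.

Broad underutilization rate ≈ 9.47%.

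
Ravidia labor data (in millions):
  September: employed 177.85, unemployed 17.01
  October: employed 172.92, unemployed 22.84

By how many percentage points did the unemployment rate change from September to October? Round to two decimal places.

September: labor force = 177.85 + 17.01 = 194.86; u = 17.01/194.86 = 8.73%.
October: labor force = 172.92 + 22.84 = 195.76; u = 22.84/195.76 = 11.67%.
Change = 11.67% − 8.73% = +2.94 pp.

The unemployment rate changed by +2.94 percentage points.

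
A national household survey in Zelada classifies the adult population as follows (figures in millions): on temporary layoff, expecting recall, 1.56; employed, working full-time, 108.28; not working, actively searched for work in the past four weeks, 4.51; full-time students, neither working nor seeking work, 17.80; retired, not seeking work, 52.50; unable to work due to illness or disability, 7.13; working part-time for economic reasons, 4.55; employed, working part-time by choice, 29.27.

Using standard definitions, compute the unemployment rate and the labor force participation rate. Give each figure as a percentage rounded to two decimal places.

Employed = 108.28 + 4.55 + 29.27 = 142.10 million (anyone who worked, including part-time for economic reasons, counts as employed).
Unemployed = 1.56 + 4.51 = 6.07 million (jobless and actively searching, or on temporary layoff).
Labor force = 142.10 + 6.07 = 148.17 million.
Not in labor force = 17.80 + 52.50 + 7.13 = 77.43 million (those not working and not actively searching are outside the labor force).
Civilian working-age population = 148.17 + 77.43 = 225.60 million.
Unemployment rate = 6.07 / 148.17 = 4.10%.
Labor force participation rate = 148.17 / 225.60 = 65.68%.

Unemployment rate ≈ 4.10%; labor force participation rate ≈ 65.68%.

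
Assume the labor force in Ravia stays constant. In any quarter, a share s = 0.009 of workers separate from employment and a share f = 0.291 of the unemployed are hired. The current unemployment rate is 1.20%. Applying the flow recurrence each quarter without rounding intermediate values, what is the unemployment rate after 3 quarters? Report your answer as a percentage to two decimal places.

Unemployment rate after three quarters ≈ 2.38%.

With a fixed labor force, u_{t+1} = u_t + s·(1−u_t) − f·u_t = u_t·(1−s−f) + s.
Here 1−s−f = 0.700 and s = 0.009.
u_1 = 0.012000 × 0.700 + 0.009 = 0.017400.
u_2 = 0.017400 × 0.700 + 0.009 = 0.021180.
u_3 = 0.021180 × 0.700 + 0.009 = 0.023826.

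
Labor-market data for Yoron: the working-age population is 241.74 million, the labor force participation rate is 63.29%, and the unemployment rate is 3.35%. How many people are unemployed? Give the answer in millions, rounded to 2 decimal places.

About 5.13 million are unemployed.

Labor force = 0.6329 × 241.74 = 153.00 million.
Unemployed = 0.0335 × 153.00 ≈ 5.13 million.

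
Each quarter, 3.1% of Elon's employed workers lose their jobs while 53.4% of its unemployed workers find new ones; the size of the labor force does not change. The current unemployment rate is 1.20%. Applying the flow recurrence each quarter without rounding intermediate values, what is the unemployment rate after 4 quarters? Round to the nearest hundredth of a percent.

Unemployment rate after four quarters ≈ 5.33%.

With a fixed labor force, u_{t+1} = u_t + s·(1−u_t) − f·u_t = u_t·(1−s−f) + s.
Here 1−s−f = 0.435 and s = 0.031.
u_1 = 0.012000 × 0.435 + 0.031 = 0.036220.
u_2 = 0.036220 × 0.435 + 0.031 = 0.046756.
u_3 = 0.046756 × 0.435 + 0.031 = 0.051339.
u_4 = 0.051339 × 0.435 + 0.031 = 0.053332.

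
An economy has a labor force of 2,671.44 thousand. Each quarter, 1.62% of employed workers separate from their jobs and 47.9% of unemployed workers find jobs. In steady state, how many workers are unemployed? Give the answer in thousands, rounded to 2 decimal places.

Steady-state unemployment rate u* = s/(s+f) = 1.62/(1.62+47.9) = 0.032714.
Unemployed = u* × labor force = 0.032714 × 2,671.44 ≈ 87.39 thousand.

About 87.39 thousand are unemployed in steady state.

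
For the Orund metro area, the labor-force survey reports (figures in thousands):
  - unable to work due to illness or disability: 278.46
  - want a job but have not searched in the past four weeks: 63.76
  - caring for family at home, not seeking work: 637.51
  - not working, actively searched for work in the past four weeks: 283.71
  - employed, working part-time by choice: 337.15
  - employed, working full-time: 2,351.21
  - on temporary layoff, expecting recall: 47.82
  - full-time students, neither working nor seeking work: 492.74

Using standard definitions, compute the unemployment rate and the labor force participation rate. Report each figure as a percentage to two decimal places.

Unemployment rate ≈ 10.98%; labor force participation rate ≈ 67.22%.

Employed = 337.15 + 2,351.21 = 2,688.36 thousand.
Unemployed = 283.71 + 47.82 = 331.53 thousand (jobless and actively searching, or on temporary layoff).
Labor force = 2,688.36 + 331.53 = 3,019.89 thousand.
Not in labor force = 278.46 + 63.76 + 637.51 + 492.74 = 1,472.47 thousand (those not working and not actively searching are outside the labor force — including those who want a job but have given up searching).
Civilian working-age population = 3,019.89 + 1,472.47 = 4,492.36 thousand.
Unemployment rate = 331.53 / 3,019.89 = 10.98%.
Labor force participation rate = 3,019.89 / 4,492.36 = 67.22%.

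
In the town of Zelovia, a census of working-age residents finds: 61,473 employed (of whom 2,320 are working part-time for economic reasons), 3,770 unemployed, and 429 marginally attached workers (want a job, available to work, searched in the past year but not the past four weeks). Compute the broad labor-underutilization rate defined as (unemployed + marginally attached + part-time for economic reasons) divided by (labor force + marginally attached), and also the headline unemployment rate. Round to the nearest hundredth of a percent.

Broad underutilization rate ≈ 9.93%; headline unemployment rate ≈ 5.78%.

Labor force = 61,473 + 3,770 = 65,243.
Numerator = 3,770 + 429 + 2,320 = 6,519.
Denominator = 65,243 + 429 = 65,672.
Broad rate = 6,519 / 65,672 = 9.93%.
Headline unemployment rate = 3,770 / 65,243 = 5.78%.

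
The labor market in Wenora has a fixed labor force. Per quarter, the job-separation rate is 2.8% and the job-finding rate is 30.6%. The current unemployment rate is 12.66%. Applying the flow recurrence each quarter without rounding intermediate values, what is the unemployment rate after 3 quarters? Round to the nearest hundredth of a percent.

With a fixed labor force, u_{t+1} = u_t + s·(1−u_t) − f·u_t = u_t·(1−s−f) + s.
Here 1−s−f = 0.666 and s = 0.028.
u_1 = 0.126600 × 0.666 + 0.028 = 0.112316.
u_2 = 0.112316 × 0.666 + 0.028 = 0.102802.
u_3 = 0.102802 × 0.666 + 0.028 = 0.096466.

Unemployment rate after three quarters ≈ 9.65%.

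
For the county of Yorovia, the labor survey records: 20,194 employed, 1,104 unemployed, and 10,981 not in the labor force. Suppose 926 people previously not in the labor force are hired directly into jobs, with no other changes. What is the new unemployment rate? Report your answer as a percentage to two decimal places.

New unemployment rate ≈ 4.97%.

Initially, labor force = 20,194 + 1,104 = 21,298, so u = 1,104/21,298 = 5.18%.
After the change, employed and labor force both rise by 926; unemployed unchanged → E = 21,120, U = 1,104, labor force = 22,224.
New unemployment rate = 1,104 / 22,224 = 4.97%.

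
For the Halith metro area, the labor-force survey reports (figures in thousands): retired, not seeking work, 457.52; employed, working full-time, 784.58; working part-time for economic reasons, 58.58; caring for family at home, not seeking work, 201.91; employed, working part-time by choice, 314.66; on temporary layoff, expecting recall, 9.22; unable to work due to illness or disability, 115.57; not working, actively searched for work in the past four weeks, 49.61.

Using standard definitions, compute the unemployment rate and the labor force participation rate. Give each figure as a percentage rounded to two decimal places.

Employed = 784.58 + 58.58 + 314.66 = 1,157.82 thousand (anyone who worked, including part-time for economic reasons, counts as employed).
Unemployed = 9.22 + 49.61 = 58.83 thousand (jobless and actively searching, or on temporary layoff).
Labor force = 1,157.82 + 58.83 = 1,216.65 thousand.
Not in labor force = 457.52 + 201.91 + 115.57 = 775.00 thousand (those not working and not actively searching are outside the labor force).
Civilian working-age population = 1,216.65 + 775.00 = 1,991.65 thousand.
Unemployment rate = 58.83 / 1,216.65 = 4.84%.
Labor force participation rate = 1,216.65 / 1,991.65 = 61.09%.

Unemployment rate ≈ 4.84%; labor force participation rate ≈ 61.09%.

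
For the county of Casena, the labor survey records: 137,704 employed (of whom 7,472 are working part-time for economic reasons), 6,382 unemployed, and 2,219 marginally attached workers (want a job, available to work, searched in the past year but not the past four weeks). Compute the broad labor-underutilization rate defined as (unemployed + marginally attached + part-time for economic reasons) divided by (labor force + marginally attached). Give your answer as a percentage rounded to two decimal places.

Broad underutilization rate ≈ 10.99%.

Labor force = 137,704 + 6,382 = 144,086.
Numerator = 6,382 + 2,219 + 7,472 = 16,073.
Denominator = 144,086 + 2,219 = 146,305.
Broad rate = 16,073 / 146,305 = 10.99%.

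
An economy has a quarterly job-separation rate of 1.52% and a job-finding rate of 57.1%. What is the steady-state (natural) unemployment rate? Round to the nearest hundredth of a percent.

At steady state the flows balance: s·E = f·U, so U/(E+U) = s/(s+f).
u* = 1.52 / (1.52 + 57.1) = 1.52 / 58.62 = 2.59%.

Steady-state unemployment rate ≈ 2.59%.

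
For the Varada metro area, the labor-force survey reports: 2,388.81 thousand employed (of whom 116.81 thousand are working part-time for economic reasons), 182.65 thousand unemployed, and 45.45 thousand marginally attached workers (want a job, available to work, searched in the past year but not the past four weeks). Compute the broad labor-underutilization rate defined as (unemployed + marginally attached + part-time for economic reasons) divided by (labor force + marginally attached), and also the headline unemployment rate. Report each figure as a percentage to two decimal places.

Labor force = 2,388.81 + 182.65 = 2,571.46 thousand.
Numerator = 182.65 + 45.45 + 116.81 = 344.91 thousand.
Denominator = 2,571.46 + 45.45 = 2,616.91 thousand.
Broad rate = 344.91 / 2,616.91 = 13.18%.
Headline unemployment rate = 182.65 / 2,571.46 = 7.10%.

Broad underutilization rate ≈ 13.18%; headline unemployment rate ≈ 7.10%.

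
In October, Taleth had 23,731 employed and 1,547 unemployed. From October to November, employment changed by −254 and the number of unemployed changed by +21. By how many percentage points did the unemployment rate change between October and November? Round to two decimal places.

The unemployment rate changed by +0.14 percentage points.

October: labor force = 23,731 + 1,547 = 25,278; u = 1,547/25,278 = 6.12%.
November: labor force = 23,477 + 1,568 = 25,045; u = 1,568/25,045 = 6.26%.
Change = 6.26% − 6.12% = +0.14 pp.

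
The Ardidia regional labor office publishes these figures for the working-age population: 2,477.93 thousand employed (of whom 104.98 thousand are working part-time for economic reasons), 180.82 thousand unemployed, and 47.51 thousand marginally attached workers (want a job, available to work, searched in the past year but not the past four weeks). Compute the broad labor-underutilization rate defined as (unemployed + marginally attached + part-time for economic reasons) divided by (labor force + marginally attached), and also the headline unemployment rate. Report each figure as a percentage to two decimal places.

Broad underutilization rate ≈ 12.32%; headline unemployment rate ≈ 6.80%.

Labor force = 2,477.93 + 180.82 = 2,658.75 thousand.
Numerator = 180.82 + 47.51 + 104.98 = 333.31 thousand.
Denominator = 2,658.75 + 47.51 = 2,706.26 thousand.
Broad rate = 333.31 / 2,706.26 = 12.32%.
Headline unemployment rate = 180.82 / 2,658.75 = 6.80%.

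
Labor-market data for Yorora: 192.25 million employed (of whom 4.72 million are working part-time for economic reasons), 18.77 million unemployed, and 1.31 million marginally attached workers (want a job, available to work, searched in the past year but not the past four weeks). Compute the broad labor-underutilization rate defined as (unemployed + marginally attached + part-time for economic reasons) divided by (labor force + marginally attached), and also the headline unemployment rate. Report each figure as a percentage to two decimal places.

Labor force = 192.25 + 18.77 = 211.02 million.
Numerator = 18.77 + 1.31 + 4.72 = 24.80 million.
Denominator = 211.02 + 1.31 = 212.33 million.
Broad rate = 24.80 / 212.33 = 11.68%.
Headline unemployment rate = 18.77 / 211.02 = 8.89%.

Broad underutilization rate ≈ 11.68%; headline unemployment rate ≈ 8.89%.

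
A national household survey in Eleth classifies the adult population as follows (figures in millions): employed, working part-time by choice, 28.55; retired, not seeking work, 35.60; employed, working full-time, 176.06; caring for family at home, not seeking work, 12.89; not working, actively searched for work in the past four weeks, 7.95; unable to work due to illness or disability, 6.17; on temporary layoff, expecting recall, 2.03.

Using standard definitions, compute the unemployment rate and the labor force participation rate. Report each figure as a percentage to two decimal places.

Employed = 28.55 + 176.06 = 204.61 million.
Unemployed = 7.95 + 2.03 = 9.98 million (jobless and actively searching, or on temporary layoff).
Labor force = 204.61 + 9.98 = 214.59 million.
Not in labor force = 35.60 + 12.89 + 6.17 = 54.66 million (those not working and not actively searching are outside the labor force).
Civilian working-age population = 214.59 + 54.66 = 269.25 million.
Unemployment rate = 9.98 / 214.59 = 4.65%.
Labor force participation rate = 214.59 / 269.25 = 79.70%.

Unemployment rate ≈ 4.65%; labor force participation rate ≈ 79.70%.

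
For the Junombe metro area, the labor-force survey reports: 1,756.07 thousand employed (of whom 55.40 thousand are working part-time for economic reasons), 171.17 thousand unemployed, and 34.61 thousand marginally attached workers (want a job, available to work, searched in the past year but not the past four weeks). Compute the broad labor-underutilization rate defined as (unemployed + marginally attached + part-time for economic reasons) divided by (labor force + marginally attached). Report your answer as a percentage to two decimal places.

Broad underutilization rate ≈ 13.31%.

Labor force = 1,756.07 + 171.17 = 1,927.24 thousand.
Numerator = 171.17 + 34.61 + 55.40 = 261.18 thousand.
Denominator = 1,927.24 + 34.61 = 1,961.85 thousand.
Broad rate = 261.18 / 1,961.85 = 13.31%.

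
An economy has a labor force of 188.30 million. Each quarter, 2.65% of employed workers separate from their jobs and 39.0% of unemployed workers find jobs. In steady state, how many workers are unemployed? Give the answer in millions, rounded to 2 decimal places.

Steady-state unemployment rate u* = s/(s+f) = 2.65/(2.65+39.0) = 0.063625.
Unemployed = u* × labor force = 0.063625 × 188.30 ≈ 11.98 million.

About 11.98 million are unemployed in steady state.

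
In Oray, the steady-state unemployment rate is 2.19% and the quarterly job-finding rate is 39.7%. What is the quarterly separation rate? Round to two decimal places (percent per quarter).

From u* = s/(s+f): s = u·f/(1−u).
s = 0.0219 × 39.7 / (1 − 0.0219) = 0.8694 / 0.9781 ≈ 0.89% per quarter.

Separation rate ≈ 0.89% per quarter.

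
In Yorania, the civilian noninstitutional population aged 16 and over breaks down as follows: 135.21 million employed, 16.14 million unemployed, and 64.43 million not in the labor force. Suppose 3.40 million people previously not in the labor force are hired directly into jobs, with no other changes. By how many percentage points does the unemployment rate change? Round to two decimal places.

The unemployment rate changes by −0.23 percentage points.

Initially, labor force = 135.21 + 16.14 = 151.35 million, so u = 16.14/151.35 = 10.66%.
After the change, employed and labor force both rise by 3.40; unemployed unchanged → E = 138.61, U = 16.14, labor force = 154.75 million.
New unemployment rate = 16.14 / 154.75 = 10.43%.
Change = 10.43% − 10.66% = −0.23 percentage points.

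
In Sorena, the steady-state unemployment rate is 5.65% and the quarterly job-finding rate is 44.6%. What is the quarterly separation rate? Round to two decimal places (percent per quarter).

From u* = s/(s+f): s = u·f/(1−u).
s = 0.0565 × 44.6 / (1 − 0.0565) = 2.5199 / 0.9435 ≈ 2.67% per quarter.

Separation rate ≈ 2.67% per quarter.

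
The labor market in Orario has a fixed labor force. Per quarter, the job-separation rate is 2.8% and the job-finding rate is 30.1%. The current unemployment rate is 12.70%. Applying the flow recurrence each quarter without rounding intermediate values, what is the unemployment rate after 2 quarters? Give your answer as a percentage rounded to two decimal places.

With a fixed labor force, u_{t+1} = u_t + s·(1−u_t) − f·u_t = u_t·(1−s−f) + s.
Here 1−s−f = 0.671 and s = 0.028.
u_1 = 0.127000 × 0.671 + 0.028 = 0.113217.
u_2 = 0.113217 × 0.671 + 0.028 = 0.103969.

Unemployment rate after two quarters ≈ 10.40%.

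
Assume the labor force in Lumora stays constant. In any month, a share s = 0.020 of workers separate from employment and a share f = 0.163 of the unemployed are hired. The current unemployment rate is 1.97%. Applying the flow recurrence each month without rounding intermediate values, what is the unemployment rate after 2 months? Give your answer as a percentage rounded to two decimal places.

Unemployment rate after two months ≈ 4.95%.

With a fixed labor force, u_{t+1} = u_t + s·(1−u_t) − f·u_t = u_t·(1−s−f) + s.
Here 1−s−f = 0.817 and s = 0.020.
u_1 = 0.019700 × 0.817 + 0.020 = 0.036095.
u_2 = 0.036095 × 0.817 + 0.020 = 0.049490.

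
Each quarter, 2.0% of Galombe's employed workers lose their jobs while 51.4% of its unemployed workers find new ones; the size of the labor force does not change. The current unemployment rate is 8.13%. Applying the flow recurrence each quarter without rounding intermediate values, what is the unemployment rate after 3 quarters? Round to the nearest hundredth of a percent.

Unemployment rate after three quarters ≈ 4.19%.

With a fixed labor force, u_{t+1} = u_t + s·(1−u_t) − f·u_t = u_t·(1−s−f) + s.
Here 1−s−f = 0.466 and s = 0.020.
u_1 = 0.081300 × 0.466 + 0.020 = 0.057886.
u_2 = 0.057886 × 0.466 + 0.020 = 0.046975.
u_3 = 0.046975 × 0.466 + 0.020 = 0.041890.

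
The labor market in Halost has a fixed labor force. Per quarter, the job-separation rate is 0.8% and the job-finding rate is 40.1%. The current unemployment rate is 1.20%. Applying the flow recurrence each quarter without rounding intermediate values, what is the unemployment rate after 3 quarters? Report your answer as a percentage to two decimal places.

With a fixed labor force, u_{t+1} = u_t + s·(1−u_t) − f·u_t = u_t·(1−s−f) + s.
Here 1−s−f = 0.591 and s = 0.008.
u_1 = 0.012000 × 0.591 + 0.008 = 0.015092.
u_2 = 0.015092 × 0.591 + 0.008 = 0.016919.
u_3 = 0.016919 × 0.591 + 0.008 = 0.017999.

Unemployment rate after three quarters ≈ 1.80%.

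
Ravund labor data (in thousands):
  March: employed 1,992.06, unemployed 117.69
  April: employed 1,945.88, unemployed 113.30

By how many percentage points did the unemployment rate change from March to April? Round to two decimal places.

The unemployment rate changed by −0.08 percentage points.

March: labor force = 1,992.06 + 117.69 = 2,109.75; u = 117.69/2,109.75 = 5.58%.
April: labor force = 1,945.88 + 113.30 = 2,059.18; u = 113.30/2,059.18 = 5.50%.
Change = 5.50% − 5.58% = −0.08 pp.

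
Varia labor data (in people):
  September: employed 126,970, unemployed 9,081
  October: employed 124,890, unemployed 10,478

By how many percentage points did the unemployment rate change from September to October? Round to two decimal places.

September: labor force = 126,970 + 9,081 = 136,051; u = 9,081/136,051 = 6.67%.
October: labor force = 124,890 + 10,478 = 135,368; u = 10,478/135,368 = 7.74%.
Change = 7.74% − 6.67% = +1.07 pp.

The unemployment rate changed by +1.07 percentage points.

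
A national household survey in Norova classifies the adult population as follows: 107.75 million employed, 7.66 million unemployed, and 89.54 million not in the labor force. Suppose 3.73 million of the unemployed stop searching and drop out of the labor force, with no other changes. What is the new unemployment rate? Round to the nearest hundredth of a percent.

New unemployment rate ≈ 3.52%.

Initially, labor force = 107.75 + 7.66 = 115.41 million, so u = 7.66/115.41 = 6.64%.
After the change, unemployed and labor force both fall by 3.73 → E = 107.75, U = 3.93, labor force = 111.68 million.
New unemployment rate = 3.93 / 111.68 = 3.52%.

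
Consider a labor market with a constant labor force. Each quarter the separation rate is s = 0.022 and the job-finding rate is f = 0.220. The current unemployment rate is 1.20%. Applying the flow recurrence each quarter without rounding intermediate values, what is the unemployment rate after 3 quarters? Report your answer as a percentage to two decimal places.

Unemployment rate after three quarters ≈ 5.65%.

With a fixed labor force, u_{t+1} = u_t + s·(1−u_t) − f·u_t = u_t·(1−s−f) + s.
Here 1−s−f = 0.758 and s = 0.022.
u_1 = 0.012000 × 0.758 + 0.022 = 0.031096.
u_2 = 0.031096 × 0.758 + 0.022 = 0.045571.
u_3 = 0.045571 × 0.758 + 0.022 = 0.056543.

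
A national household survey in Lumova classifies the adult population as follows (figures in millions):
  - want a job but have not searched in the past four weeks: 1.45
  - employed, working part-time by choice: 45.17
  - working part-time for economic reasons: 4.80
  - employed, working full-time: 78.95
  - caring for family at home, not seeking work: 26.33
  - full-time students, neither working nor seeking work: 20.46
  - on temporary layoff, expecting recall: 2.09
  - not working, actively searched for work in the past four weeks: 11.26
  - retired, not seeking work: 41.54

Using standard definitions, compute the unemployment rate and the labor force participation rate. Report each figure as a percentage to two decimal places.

Unemployment rate ≈ 9.38%; labor force participation rate ≈ 61.31%.

Employed = 45.17 + 4.80 + 78.95 = 128.92 million (anyone who worked, including part-time for economic reasons, counts as employed).
Unemployed = 2.09 + 11.26 = 13.35 million (jobless and actively searching, or on temporary layoff).
Labor force = 128.92 + 13.35 = 142.27 million.
Not in labor force = 1.45 + 26.33 + 20.46 + 41.54 = 89.78 million (those not working and not actively searching are outside the labor force — including those who want a job but have given up searching).
Civilian working-age population = 142.27 + 89.78 = 232.05 million.
Unemployment rate = 13.35 / 142.27 = 9.38%.
Labor force participation rate = 142.27 / 232.05 = 61.31%.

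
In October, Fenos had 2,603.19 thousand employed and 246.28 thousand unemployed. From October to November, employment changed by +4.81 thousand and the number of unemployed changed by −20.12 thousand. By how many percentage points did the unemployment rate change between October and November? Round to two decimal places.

The unemployment rate changed by −0.66 percentage points.

October: labor force = 2,603.19 + 246.28 = 2,849.47; u = 246.28/2,849.47 = 8.64%.
November: labor force = 2,608.00 + 226.16 = 2,834.16; u = 226.16/2,834.16 = 7.98%.
Change = 7.98% − 8.64% = −0.66 pp.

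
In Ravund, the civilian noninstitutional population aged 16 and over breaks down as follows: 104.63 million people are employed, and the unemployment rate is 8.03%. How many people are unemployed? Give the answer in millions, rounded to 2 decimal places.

About 9.14 million are unemployed.

Let U be the number unemployed. The labor force is E + U, and U/(E+U) = 0.0803.
So U = 0.0803 × 104.63 / (1 − 0.0803) = 8.4018 / 0.9197 ≈ 9.14 million.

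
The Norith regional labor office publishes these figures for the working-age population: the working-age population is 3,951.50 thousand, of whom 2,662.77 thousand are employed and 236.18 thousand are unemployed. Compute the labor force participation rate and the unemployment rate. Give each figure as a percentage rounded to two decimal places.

Labor force = employed + unemployed = 2,662.77 + 236.18 = 2,898.95 thousand.
Unemployment rate = 236.18 / 2,898.95 = 8.15%.
Labor force participation rate = 2,898.95 / 3,951.50 = 73.36%.

Labor force participation rate ≈ 73.36%; unemployment rate ≈ 8.15%.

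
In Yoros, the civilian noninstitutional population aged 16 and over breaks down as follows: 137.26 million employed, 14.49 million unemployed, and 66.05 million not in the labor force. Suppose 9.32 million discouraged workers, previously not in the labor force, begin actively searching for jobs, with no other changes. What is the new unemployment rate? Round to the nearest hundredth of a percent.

Initially, labor force = 137.26 + 14.49 = 151.75 million, so u = 14.49/151.75 = 9.55%.
After the change, unemployed and labor force both rise by 9.32 → E = 137.26, U = 23.81, labor force = 161.07 million.
New unemployment rate = 23.81 / 161.07 = 14.78%.

New unemployment rate ≈ 14.78%.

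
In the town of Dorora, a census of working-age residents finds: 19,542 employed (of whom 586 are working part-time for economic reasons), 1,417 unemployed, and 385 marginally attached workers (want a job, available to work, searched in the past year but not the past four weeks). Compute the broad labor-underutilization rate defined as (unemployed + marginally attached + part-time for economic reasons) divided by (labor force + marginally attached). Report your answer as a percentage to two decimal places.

Labor force = 19,542 + 1,417 = 20,959.
Numerator = 1,417 + 385 + 586 = 2,388.
Denominator = 20,959 + 385 = 21,344.
Broad rate = 2,388 / 21,344 = 11.19%.

Broad underutilization rate ≈ 11.19%.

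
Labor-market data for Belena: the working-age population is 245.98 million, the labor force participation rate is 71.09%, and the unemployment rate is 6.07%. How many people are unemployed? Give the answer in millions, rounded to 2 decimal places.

About 10.61 million are unemployed.

Labor force = 0.7109 × 245.98 = 174.87 million.
Unemployed = 0.0607 × 174.87 ≈ 10.61 million.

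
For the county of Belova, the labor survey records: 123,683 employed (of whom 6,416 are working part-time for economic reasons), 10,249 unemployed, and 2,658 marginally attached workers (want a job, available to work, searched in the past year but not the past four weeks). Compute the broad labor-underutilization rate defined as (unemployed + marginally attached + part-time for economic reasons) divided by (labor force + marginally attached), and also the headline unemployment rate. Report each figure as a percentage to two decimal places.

Labor force = 123,683 + 10,249 = 133,932.
Numerator = 10,249 + 2,658 + 6,416 = 19,323.
Denominator = 133,932 + 2,658 = 136,590.
Broad rate = 19,323 / 136,590 = 14.15%.
Headline unemployment rate = 10,249 / 133,932 = 7.65%.

Broad underutilization rate ≈ 14.15%; headline unemployment rate ≈ 7.65%.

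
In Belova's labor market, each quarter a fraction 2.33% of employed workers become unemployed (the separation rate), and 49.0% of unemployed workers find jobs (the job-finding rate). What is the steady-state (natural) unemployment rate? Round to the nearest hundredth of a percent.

Steady-state unemployment rate ≈ 4.54%.

At steady state the flows balance: s·E = f·U, so U/(E+U) = s/(s+f).
u* = 2.33 / (2.33 + 49.0) = 2.33 / 51.33 = 4.54%.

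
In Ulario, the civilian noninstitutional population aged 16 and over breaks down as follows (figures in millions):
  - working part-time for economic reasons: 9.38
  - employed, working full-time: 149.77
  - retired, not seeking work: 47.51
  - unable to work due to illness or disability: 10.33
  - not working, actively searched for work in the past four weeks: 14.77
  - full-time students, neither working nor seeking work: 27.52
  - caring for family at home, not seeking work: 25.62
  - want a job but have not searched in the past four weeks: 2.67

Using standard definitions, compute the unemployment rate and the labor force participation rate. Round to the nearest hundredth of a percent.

Unemployment rate ≈ 8.49%; labor force participation rate ≈ 60.48%.

Employed = 9.38 + 149.77 = 159.15 million (anyone who worked, including part-time for economic reasons, counts as employed).
Unemployed = 14.77 million.
Labor force = 159.15 + 14.77 = 173.92 million.
Not in labor force = 47.51 + 10.33 + 27.52 + 25.62 + 2.67 = 113.65 million (those not working and not actively searching are outside the labor force — including those who want a job but have given up searching).
Civilian working-age population = 173.92 + 113.65 = 287.57 million.
Unemployment rate = 14.77 / 173.92 = 8.49%.
Labor force participation rate = 173.92 / 287.57 = 60.48%.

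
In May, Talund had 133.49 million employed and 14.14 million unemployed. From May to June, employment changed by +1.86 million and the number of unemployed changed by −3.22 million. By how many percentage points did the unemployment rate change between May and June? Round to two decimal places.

The unemployment rate changed by −2.11 percentage points.

May: labor force = 133.49 + 14.14 = 147.63; u = 14.14/147.63 = 9.58%.
June: labor force = 135.35 + 10.92 = 146.27; u = 10.92/146.27 = 7.47%.
Change = 7.47% − 9.58% = −2.11 pp.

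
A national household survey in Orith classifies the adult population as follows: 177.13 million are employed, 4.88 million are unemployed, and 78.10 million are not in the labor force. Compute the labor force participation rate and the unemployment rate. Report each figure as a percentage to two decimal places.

Labor force participation rate ≈ 69.97%; unemployment rate ≈ 2.68%.

Labor force = employed + unemployed = 177.13 + 4.88 = 182.01 million.
Working-age population = 182.01 + 78.10 = 260.11 million.
Unemployment rate = 4.88 / 182.01 = 2.68%.
Labor force participation rate = 182.01 / 260.11 = 69.97%.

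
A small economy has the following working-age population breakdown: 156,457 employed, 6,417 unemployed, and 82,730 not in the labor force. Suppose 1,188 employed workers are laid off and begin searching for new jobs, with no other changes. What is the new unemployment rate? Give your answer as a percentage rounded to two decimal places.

Initially, labor force = 156,457 + 6,417 = 162,874, so u = 6,417/162,874 = 3.94%.
After the change, employed falls and unemployed rises by 1,188; labor force unchanged → E = 155,269, U = 7,605, labor force = 162,874.
New unemployment rate = 7,605 / 162,874 = 4.67%.

New unemployment rate ≈ 4.67%.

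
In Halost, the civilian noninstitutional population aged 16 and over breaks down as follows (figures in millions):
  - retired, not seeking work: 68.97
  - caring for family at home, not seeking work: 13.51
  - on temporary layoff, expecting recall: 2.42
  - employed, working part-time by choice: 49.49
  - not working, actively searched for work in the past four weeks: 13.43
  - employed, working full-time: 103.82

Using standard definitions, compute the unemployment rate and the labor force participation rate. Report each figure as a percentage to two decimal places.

Employed = 49.49 + 103.82 = 153.31 million.
Unemployed = 2.42 + 13.43 = 15.85 million (jobless and actively searching, or on temporary layoff).
Labor force = 153.31 + 15.85 = 169.16 million.
Not in labor force = 68.97 + 13.51 = 82.48 million (those not working and not actively searching are outside the labor force).
Civilian working-age population = 169.16 + 82.48 = 251.64 million.
Unemployment rate = 15.85 / 169.16 = 9.37%.
Labor force participation rate = 169.16 / 251.64 = 67.22%.

Unemployment rate ≈ 9.37%; labor force participation rate ≈ 67.22%.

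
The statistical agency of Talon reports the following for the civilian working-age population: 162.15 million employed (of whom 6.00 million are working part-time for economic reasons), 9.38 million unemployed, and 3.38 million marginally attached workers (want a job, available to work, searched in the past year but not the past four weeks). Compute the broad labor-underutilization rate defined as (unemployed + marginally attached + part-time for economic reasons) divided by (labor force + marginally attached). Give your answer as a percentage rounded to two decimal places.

Broad underutilization rate ≈ 10.73%.

Labor force = 162.15 + 9.38 = 171.53 million.
Numerator = 9.38 + 3.38 + 6.00 = 18.76 million.
Denominator = 171.53 + 3.38 = 174.91 million.
Broad rate = 18.76 / 174.91 = 10.73%.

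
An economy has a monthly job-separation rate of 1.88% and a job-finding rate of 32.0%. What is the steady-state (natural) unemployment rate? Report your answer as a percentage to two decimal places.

At steady state the flows balance: s·E = f·U, so U/(E+U) = s/(s+f).
u* = 1.88 / (1.88 + 32.0) = 1.88 / 33.88 = 5.55%.

Steady-state unemployment rate ≈ 5.55%.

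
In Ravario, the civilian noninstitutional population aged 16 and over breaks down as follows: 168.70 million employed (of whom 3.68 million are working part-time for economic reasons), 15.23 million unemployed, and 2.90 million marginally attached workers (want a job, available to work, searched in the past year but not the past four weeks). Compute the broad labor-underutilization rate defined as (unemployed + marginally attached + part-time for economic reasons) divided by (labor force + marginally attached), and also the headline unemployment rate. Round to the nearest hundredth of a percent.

Broad underutilization rate ≈ 11.67%; headline unemployment rate ≈ 8.28%.

Labor force = 168.70 + 15.23 = 183.93 million.
Numerator = 15.23 + 2.90 + 3.68 = 21.81 million.
Denominator = 183.93 + 2.90 = 186.83 million.
Broad rate = 21.81 / 186.83 = 11.67%.
Headline unemployment rate = 15.23 / 183.93 = 8.28%.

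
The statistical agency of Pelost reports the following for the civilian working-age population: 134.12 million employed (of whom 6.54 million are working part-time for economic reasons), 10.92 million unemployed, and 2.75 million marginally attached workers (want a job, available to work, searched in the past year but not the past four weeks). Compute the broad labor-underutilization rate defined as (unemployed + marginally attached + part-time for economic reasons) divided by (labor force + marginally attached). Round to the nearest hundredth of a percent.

Labor force = 134.12 + 10.92 = 145.04 million.
Numerator = 10.92 + 2.75 + 6.54 = 20.21 million.
Denominator = 145.04 + 2.75 = 147.79 million.
Broad rate = 20.21 / 147.79 = 13.67%.

Broad underutilization rate ≈ 13.67%.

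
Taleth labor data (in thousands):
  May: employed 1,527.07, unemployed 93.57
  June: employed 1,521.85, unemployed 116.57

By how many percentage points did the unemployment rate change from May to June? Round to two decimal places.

May: labor force = 1,527.07 + 93.57 = 1,620.64; u = 93.57/1,620.64 = 5.77%.
June: labor force = 1,521.85 + 116.57 = 1,638.42; u = 116.57/1,638.42 = 7.11%.
Change = 7.11% − 5.77% = +1.34 pp.

The unemployment rate changed by +1.34 percentage points.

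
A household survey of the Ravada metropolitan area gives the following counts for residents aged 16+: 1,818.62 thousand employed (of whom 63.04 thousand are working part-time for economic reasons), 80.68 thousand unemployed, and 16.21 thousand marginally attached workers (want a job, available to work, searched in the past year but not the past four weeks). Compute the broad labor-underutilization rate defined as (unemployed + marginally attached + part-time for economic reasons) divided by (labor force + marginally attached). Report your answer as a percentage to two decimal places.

Labor force = 1,818.62 + 80.68 = 1,899.30 thousand.
Numerator = 80.68 + 16.21 + 63.04 = 159.93 thousand.
Denominator = 1,899.30 + 16.21 = 1,915.51 thousand.
Broad rate = 159.93 / 1,915.51 = 8.35%.

Broad underutilization rate ≈ 8.35%.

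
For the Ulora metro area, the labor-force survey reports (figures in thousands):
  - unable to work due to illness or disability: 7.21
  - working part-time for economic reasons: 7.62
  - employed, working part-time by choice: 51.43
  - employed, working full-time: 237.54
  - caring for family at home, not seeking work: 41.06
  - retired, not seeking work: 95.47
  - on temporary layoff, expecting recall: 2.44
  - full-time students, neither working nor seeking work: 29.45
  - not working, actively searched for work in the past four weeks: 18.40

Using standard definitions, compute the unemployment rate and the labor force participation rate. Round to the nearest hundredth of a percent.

Unemployment rate ≈ 6.57%; labor force participation rate ≈ 64.70%.

Employed = 7.62 + 51.43 + 237.54 = 296.59 thousand (anyone who worked, including part-time for economic reasons, counts as employed).
Unemployed = 2.44 + 18.40 = 20.84 thousand (jobless and actively searching, or on temporary layoff).
Labor force = 296.59 + 20.84 = 317.43 thousand.
Not in labor force = 7.21 + 41.06 + 95.47 + 29.45 = 173.19 thousand (those not working and not actively searching are outside the labor force).
Civilian working-age population = 317.43 + 173.19 = 490.62 thousand.
Unemployment rate = 20.84 / 317.43 = 6.57%.
Labor force participation rate = 317.43 / 490.62 = 64.70%.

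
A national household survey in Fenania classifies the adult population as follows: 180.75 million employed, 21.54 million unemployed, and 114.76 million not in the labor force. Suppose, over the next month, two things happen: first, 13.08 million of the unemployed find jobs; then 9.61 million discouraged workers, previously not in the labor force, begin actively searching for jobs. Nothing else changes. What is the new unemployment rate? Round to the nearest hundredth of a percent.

Initially, labor force = 180.75 + 21.54 = 202.29 million, so u = 21.54/202.29 = 10.65%.
After the first change, unemployed falls and employed rises by 13.08; labor force unchanged → E = 193.83, U = 8.46, labor force = 202.29 million.
After the second change, unemployed and labor force both rise by 9.61 → E = 193.83, U = 18.07, labor force = 211.90 million.
New unemployment rate = 18.07 / 211.90 = 8.53%.

New unemployment rate ≈ 8.53%.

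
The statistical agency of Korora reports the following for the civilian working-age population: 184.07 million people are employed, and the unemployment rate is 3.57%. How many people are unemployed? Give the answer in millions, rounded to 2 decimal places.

About 6.81 million are unemployed.

Let U be the number unemployed. The labor force is E + U, and U/(E+U) = 0.0357.
So U = 0.0357 × 184.07 / (1 − 0.0357) = 6.5713 / 0.9643 ≈ 6.81 million.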